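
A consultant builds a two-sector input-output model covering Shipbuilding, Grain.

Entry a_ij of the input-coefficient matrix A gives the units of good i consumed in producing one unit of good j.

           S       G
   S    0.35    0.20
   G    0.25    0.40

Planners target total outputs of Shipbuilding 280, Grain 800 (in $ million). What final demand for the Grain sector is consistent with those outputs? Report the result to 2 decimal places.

d_G = 410.00

I − A =
  [   0.65    -0.20]
  [  -0.25     0.60]
d = (I − A) x:
  d_S = (+0.65)·280 + (-0.20)·800 = 22.00
  d_G = (-0.25)·280 + (+0.60)·800 = 410.00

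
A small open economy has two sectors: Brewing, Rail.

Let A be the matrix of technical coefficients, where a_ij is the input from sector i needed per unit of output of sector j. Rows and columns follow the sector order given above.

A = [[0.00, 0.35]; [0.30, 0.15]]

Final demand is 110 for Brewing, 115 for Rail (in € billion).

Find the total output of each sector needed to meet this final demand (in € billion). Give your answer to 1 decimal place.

x_B = 179.5, x_R = 198.7

I − A =
  [   1.00    -0.35]
  [  -0.30     0.85]
det(I−A) = (1.00)(0.85) − (-0.35)(-0.30) = 0.7450
adj(I−A) = [[0.85, 0.35], [0.30, 1.00]]
(I − A)⁻¹ = adj(I−A) / det(I−A) ≈
  [   1.1409     0.4698]
  [   0.4027     1.3423]
x = (I − A)⁻¹ d = adj(I−A)·d / det(I−A), with det(I−A) = 0.7450:
  x_B = (0.85·110 + 0.35·115) / 0.7450 = 133.75 / 0.7450 ≈ 179.5
  x_R = (0.30·110 + 1.00·115) / 0.7450 = 148.00 / 0.7450 ≈ 198.7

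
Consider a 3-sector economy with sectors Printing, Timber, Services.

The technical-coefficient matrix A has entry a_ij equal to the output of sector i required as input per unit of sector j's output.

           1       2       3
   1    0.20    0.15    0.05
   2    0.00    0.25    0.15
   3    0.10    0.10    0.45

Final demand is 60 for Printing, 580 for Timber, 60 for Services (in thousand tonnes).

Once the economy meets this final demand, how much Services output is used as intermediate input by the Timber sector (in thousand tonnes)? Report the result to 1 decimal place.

I − A =
  [   0.80    -0.15    -0.05]
  [   0.00     0.75    -0.15]
  [  -0.10    -0.10     0.55]
Cofactors of I−A, C_ij = (−1)^(i+j)·(minor ij) (rows/columns in the sector order above):
  C_11 = (0.75)(0.55) − (-0.15)(-0.10) = 0.3975
  C_12 = −[(0.00)(0.55) − (-0.15)(-0.10)] = 0.0150
  C_13 = (0.00)(-0.10) − (0.75)(-0.10) = 0.0750
  C_21 = −[(-0.15)(0.55) − (-0.05)(-0.10)] = 0.0875
  C_22 = (0.80)(0.55) − (-0.05)(-0.10) = 0.4350
  C_23 = −[(0.80)(-0.10) − (-0.15)(-0.10)] = 0.0950
  C_31 = (-0.15)(-0.15) − (-0.05)(0.75) = 0.0600
  C_32 = −[(0.80)(-0.15) − (-0.05)(0.00)] = 0.1200
  C_33 = (0.80)(0.75) − (-0.15)(0.00) = 0.6000
det(I−A) = Σ_j (I−A)_1j·C_1j = (0.80)(0.3975) + (-0.15)(0.0150) + (-0.05)(0.0750) = 0.3120
adj(I−A) = Cᵀ =
  [ 0.3975   0.0875   0.0600]
  [ 0.0150   0.4350   0.1200]
  [ 0.0750   0.0950   0.6000]
(I − A)⁻¹ = adj(I−A) / det(I−A) ≈
  [   1.2740     0.2804     0.1923]
  [   0.0481     1.3942     0.3846]
  [   0.2404     0.3045     1.9231]
First solve x = (I − A)⁻¹ d = adj(I−A)·d / det(I−A); in particular x_2 = (0.0150·60 + 0.4350·580 + 0.1200·60) / 0.3120 = 260.40 / 0.3120 ≈ 834.615.
Intermediate flow from 3 to 2: z_32 = a_32 · x_2 = 0.10 × 260.40 / 0.3120 = 26.04 / 0.3120 ≈ 83.5.

z_32 = 83.5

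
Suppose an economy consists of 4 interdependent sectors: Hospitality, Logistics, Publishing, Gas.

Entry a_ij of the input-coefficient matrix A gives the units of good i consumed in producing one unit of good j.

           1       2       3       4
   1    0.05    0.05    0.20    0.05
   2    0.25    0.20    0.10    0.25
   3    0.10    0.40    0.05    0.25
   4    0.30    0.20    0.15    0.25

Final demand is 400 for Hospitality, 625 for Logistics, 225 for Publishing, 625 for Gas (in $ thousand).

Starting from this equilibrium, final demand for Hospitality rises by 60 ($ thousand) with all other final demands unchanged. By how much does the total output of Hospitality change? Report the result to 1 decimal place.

I − A =
  [   0.95    -0.05    -0.20    -0.05]
  [  -0.25     0.80    -0.10    -0.25]
  [  -0.10    -0.40     0.95    -0.25]
  [  -0.30    -0.20    -0.15     0.75]
Compute the cofactors C_ij = (−1)^(i+j)·(3×3 minor ij) of I−A; the adjugate is their transpose:
adj(I−A) = Cᵀ =
  [ 0.442500   0.116250   0.122625   0.109125]
  [ 0.258750   0.596250   0.159750   0.269250]
  [ 0.232500   0.335000   0.494875   0.292125]
  [ 0.292500   0.272500   0.190625   0.635625]
det(I−A) = Σ_j (I−A)_1j·C_1j = (0.95)(0.442500) + (-0.05)(0.258750) + (-0.20)(0.232500) + (-0.05)(0.292500) = 0.3463125
(I − A)⁻¹ = adj(I−A) / det(I−A) ≈
  [   1.2777     0.3357     0.3541     0.3151]
  [   0.7472     1.7217     0.4613     0.7775]
  [   0.6714     0.9673     1.4290     0.8435]
  [   0.8446     0.7869     0.5504     1.8354]
Δx = (I − A)⁻¹ Δd with Δd having +60 in the Hospitality component and 0 elsewhere.
So Δx_1 = L_11 · (+60), where L_11 = adj(I−A)_11 / det(I−A) = 0.442500 / 0.3463125.
Δx_1 = 0.442500 × (+60) / 0.3463125 = 26.55 / 0.3463125 ≈ 76.7.

Δx_1 = 76.7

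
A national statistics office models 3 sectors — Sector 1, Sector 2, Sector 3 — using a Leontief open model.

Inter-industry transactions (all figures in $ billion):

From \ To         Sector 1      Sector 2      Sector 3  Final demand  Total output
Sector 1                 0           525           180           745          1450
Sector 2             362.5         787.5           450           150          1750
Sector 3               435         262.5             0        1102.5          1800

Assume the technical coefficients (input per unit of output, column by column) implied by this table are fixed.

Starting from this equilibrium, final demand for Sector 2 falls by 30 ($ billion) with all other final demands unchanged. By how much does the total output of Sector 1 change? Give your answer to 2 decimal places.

Δx_1 = -23.94

Technical coefficients a_ij = z_ij / X_j:
  a_11 = 0/1450 = 0.00, a_21 = 362.5/1450 = 0.25, a_31 = 435/1450 = 0.30
  a_12 = 525/1750 = 0.30, a_22 = 787.5/1750 = 0.45, a_32 = 262.5/1750 = 0.15
  a_13 = 180/1800 = 0.10, a_23 = 450/1800 = 0.25, a_33 = 0/1800 = 0.00
I − A =
  [   1.00    -0.30    -0.10]
  [  -0.25     0.55    -0.25]
  [  -0.30    -0.15     1.00]
Cofactors of I−A, C_ij = (−1)^(i+j)·(minor ij) (rows/columns in the sector order above):
  C_11 = (0.55)(1.00) − (-0.25)(-0.15) = 0.5125
  C_12 = −[(-0.25)(1.00) − (-0.25)(-0.30)] = 0.3250
  C_13 = (-0.25)(-0.15) − (0.55)(-0.30) = 0.2025
  C_21 = −[(-0.30)(1.00) − (-0.10)(-0.15)] = 0.3150
  C_22 = (1.00)(1.00) − (-0.10)(-0.30) = 0.9700
  C_23 = −[(1.00)(-0.15) − (-0.30)(-0.30)] = 0.2400
  C_31 = (-0.30)(-0.25) − (-0.10)(0.55) = 0.1300
  C_32 = −[(1.00)(-0.25) − (-0.10)(-0.25)] = 0.2750
  C_33 = (1.00)(0.55) − (-0.30)(-0.25) = 0.4750
det(I−A) = Σ_j (I−A)_1j·C_1j = (1.00)(0.5125) + (-0.30)(0.3250) + (-0.10)(0.2025) = 0.39475
adj(I−A) = Cᵀ =
  [ 0.5125   0.3150   0.1300]
  [ 0.3250   0.9700   0.2750]
  [ 0.2025   0.2400   0.4750]
(I − A)⁻¹ = adj(I−A) / det(I−A) ≈
  [   1.2983     0.7980     0.3293]
  [   0.8233     2.4573     0.6966]
  [   0.5130     0.6080     1.2033]
Δx = (I − A)⁻¹ Δd with Δd having -30 in the Sector 2 component and 0 elsewhere.
So Δx_1 = L_12 · (-30), where L_12 = adj(I−A)_12 / det(I−A) = 0.3150 / 0.39475.
Δx_1 = 0.3150 × (-30) / 0.39475 = -9.45 / 0.39475 ≈ -23.94.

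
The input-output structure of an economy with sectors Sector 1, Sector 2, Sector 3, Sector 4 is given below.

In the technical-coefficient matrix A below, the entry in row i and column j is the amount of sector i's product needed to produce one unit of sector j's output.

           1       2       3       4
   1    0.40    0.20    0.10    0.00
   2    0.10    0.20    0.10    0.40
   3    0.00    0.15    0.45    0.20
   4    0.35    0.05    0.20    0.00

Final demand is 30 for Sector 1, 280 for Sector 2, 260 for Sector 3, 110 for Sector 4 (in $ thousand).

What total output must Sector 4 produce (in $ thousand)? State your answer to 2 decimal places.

I − A =
  [   0.60    -0.20    -0.10     0.00]
  [  -0.10     0.80    -0.10    -0.40]
  [   0.00    -0.15     0.55    -0.20]
  [  -0.35    -0.05    -0.20     1.00]
Compute the cofactors C_ij = (−1)^(i+j)·(3×3 minor ij) of I−A; the adjugate is their transpose:
adj(I−A) = Cᵀ =
  [ 0.36900   0.11800   0.11400   0.07000]
  [ 0.13500   0.29900   0.13200   0.14600]
  [ 0.09300   0.11000   0.42000   0.12800]
  [ 0.15450   0.07825   0.13050   0.24250]
det(I−A) = Σ_j (I−A)_1j·C_1j = (0.60)(0.36900) + (-0.20)(0.13500) + (-0.10)(0.09300) + (0.00)(0.15450) = 0.1851
(I − A)⁻¹ = adj(I−A) / det(I−A) ≈
  [   1.9935     0.6375     0.6159     0.3782]
  [   0.7293     1.6153     0.7131     0.7888]
  [   0.5024     0.5943     2.2690     0.6915]
  [   0.8347     0.4227     0.7050     1.3101]
x = (I − A)⁻¹ d = adj(I−A)·d / det(I−A), with det(I−A) = 0.1851:
  x_1 = (0.36900·30 + 0.11800·280 + 0.11400·260 + 0.07000·110) / 0.1851 = 81.45 / 0.1851 ≈ 440.03
  x_2 = (0.13500·30 + 0.29900·280 + 0.13200·260 + 0.14600·110) / 0.1851 = 138.15 / 0.1851 ≈ 746.35
  x_3 = (0.09300·30 + 0.11000·280 + 0.42000·260 + 0.12800·110) / 0.1851 = 156.87 / 0.1851 ≈ 847.49
  x_4 = (0.15450·30 + 0.07825·280 + 0.13050·260 + 0.24250·110) / 0.1851 = 87.15 / 0.1851 ≈ 470.83

x_4 = 470.83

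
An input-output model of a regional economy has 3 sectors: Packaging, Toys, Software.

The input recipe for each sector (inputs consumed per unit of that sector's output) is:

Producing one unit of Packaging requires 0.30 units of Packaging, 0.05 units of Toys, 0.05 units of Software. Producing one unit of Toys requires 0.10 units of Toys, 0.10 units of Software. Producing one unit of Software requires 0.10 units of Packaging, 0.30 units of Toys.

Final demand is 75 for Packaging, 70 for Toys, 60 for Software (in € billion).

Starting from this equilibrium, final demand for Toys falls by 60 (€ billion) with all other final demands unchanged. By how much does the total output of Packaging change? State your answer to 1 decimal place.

Δx_1 = -1.0

I − A =
  [   0.70     0.00    -0.10]
  [  -0.05     0.90    -0.30]
  [  -0.05    -0.10     1.00]
Cofactors of I−A, C_ij = (−1)^(i+j)·(minor ij) (rows/columns in the sector order above):
  C_11 = (0.90)(1.00) − (-0.30)(-0.10) = 0.8700
  C_12 = −[(-0.05)(1.00) − (-0.30)(-0.05)] = 0.0650
  C_13 = (-0.05)(-0.10) − (0.90)(-0.05) = 0.0500
  C_21 = −[(0.00)(1.00) − (-0.10)(-0.10)] = 0.0100
  C_22 = (0.70)(1.00) − (-0.10)(-0.05) = 0.6950
  C_23 = −[(0.70)(-0.10) − (0.00)(-0.05)] = 0.0700
  C_31 = (0.00)(-0.30) − (-0.10)(0.90) = 0.0900
  C_32 = −[(0.70)(-0.30) − (-0.10)(-0.05)] = 0.2150
  C_33 = (0.70)(0.90) − (0.00)(-0.05) = 0.6300
det(I−A) = Σ_j (I−A)_1j·C_1j = (0.70)(0.8700) + (0.00)(0.0650) + (-0.10)(0.0500) = 0.6040
adj(I−A) = Cᵀ =
  [ 0.8700   0.0100   0.0900]
  [ 0.0650   0.6950   0.2150]
  [ 0.0500   0.0700   0.6300]
(I − A)⁻¹ = adj(I−A) / det(I−A) ≈
  [   1.4404     0.0166     0.1490]
  [   0.1076     1.1507     0.3560]
  [   0.0828     0.1159     1.0430]
Δx = (I − A)⁻¹ Δd with Δd having -60 in the Toys component and 0 elsewhere.
So Δx_1 = L_12 · (-60), where L_12 = adj(I−A)_12 / det(I−A) = 0.0100 / 0.6040.
Δx_1 = 0.0100 × (-60) / 0.6040 = -0.60 / 0.6040 ≈ -1.0.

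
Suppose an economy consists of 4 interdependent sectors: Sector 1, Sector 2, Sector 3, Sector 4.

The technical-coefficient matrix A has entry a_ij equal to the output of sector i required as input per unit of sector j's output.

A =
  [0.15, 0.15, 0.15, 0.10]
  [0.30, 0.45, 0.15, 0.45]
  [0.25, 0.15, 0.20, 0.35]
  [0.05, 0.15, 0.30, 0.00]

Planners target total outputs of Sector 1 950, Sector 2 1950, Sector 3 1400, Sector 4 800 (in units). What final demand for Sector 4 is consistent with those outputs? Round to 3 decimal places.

I − A =
  [   0.85    -0.15    -0.15    -0.10]
  [  -0.30     0.55    -0.15    -0.45]
  [  -0.25    -0.15     0.80    -0.35]
  [  -0.05    -0.15    -0.30     1.00]
d = (I − A) x:
  d_1 = (+0.85)·950 + (-0.15)·1950 + (-0.15)·1400 + (-0.10)·800 = 225.000
  d_2 = (-0.30)·950 + (+0.55)·1950 + (-0.15)·1400 + (-0.45)·800 = 217.500
  d_3 = (-0.25)·950 + (-0.15)·1950 + (+0.80)·1400 + (-0.35)·800 = 310.000
  d_4 = (-0.05)·950 + (-0.15)·1950 + (-0.30)·1400 + (+1.00)·800 = 40.000

d_4 = 40.000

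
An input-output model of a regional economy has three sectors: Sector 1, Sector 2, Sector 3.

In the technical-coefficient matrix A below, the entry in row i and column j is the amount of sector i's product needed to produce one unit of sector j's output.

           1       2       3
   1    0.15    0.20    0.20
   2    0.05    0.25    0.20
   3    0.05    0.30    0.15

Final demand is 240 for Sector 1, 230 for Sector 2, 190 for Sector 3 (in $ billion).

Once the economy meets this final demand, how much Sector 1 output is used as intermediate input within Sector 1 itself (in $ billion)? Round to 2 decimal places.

I − A =
  [   0.85    -0.20    -0.20]
  [  -0.05     0.75    -0.20]
  [  -0.05    -0.30     0.85]
Cofactors of I−A, C_ij = (−1)^(i+j)·(minor ij) (rows/columns in the sector order above):
  C_11 = (0.75)(0.85) − (-0.20)(-0.30) = 0.5775
  C_12 = −[(-0.05)(0.85) − (-0.20)(-0.05)] = 0.0525
  C_13 = (-0.05)(-0.30) − (0.75)(-0.05) = 0.0525
  C_21 = −[(-0.20)(0.85) − (-0.20)(-0.30)] = 0.2300
  C_22 = (0.85)(0.85) − (-0.20)(-0.05) = 0.7125
  C_23 = −[(0.85)(-0.30) − (-0.20)(-0.05)] = 0.2650
  C_31 = (-0.20)(-0.20) − (-0.20)(0.75) = 0.1900
  C_32 = −[(0.85)(-0.20) − (-0.20)(-0.05)] = 0.1800
  C_33 = (0.85)(0.75) − (-0.20)(-0.05) = 0.6275
det(I−A) = Σ_j (I−A)_1j·C_1j = (0.85)(0.5775) + (-0.20)(0.0525) + (-0.20)(0.0525) = 0.469875
adj(I−A) = Cᵀ =
  [ 0.5775   0.2300   0.1900]
  [ 0.0525   0.7125   0.1800]
  [ 0.0525   0.2650   0.6275]
(I − A)⁻¹ = adj(I−A) / det(I−A) ≈
  [   1.2291     0.4895     0.4044]
  [   0.1117     1.5164     0.3831]
  [   0.1117     0.5640     1.3355]
First solve x = (I − A)⁻¹ d = adj(I−A)·d / det(I−A); in particular x_1 = (0.5775·240 + 0.2300·230 + 0.1900·190) / 0.469875 = 227.60 / 0.469875 ≈ 484.3841.
Intermediate flow from 1 to 1: z_11 = a_11 · x_1 = 0.15 × 227.60 / 0.469875 = 34.14 / 0.469875 ≈ 72.66.

z_11 = 72.66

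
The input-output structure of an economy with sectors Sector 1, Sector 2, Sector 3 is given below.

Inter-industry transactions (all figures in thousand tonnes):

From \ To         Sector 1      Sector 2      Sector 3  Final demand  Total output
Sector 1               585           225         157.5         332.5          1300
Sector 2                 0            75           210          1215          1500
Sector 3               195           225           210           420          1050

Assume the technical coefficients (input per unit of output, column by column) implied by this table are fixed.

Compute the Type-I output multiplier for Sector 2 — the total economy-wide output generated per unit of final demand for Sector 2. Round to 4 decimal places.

m_2 = 1.7704

Technical coefficients a_ij = z_ij / X_j:
  a_11 = 585/1300 = 0.45, a_21 = 0/1300 = 0.00, a_31 = 195/1300 = 0.15
  a_12 = 225/1500 = 0.15, a_22 = 75/1500 = 0.05, a_32 = 225/1500 = 0.15
  a_13 = 157.5/1050 = 0.15, a_23 = 210/1050 = 0.20, a_33 = 210/1050 = 0.20
I − A =
  [   0.55    -0.15    -0.15]
  [   0.00     0.95    -0.20]
  [  -0.15    -0.15     0.80]
Cofactors of I−A, C_ij = (−1)^(i+j)·(minor ij) (rows/columns in the sector order above):
  C_11 = (0.95)(0.80) − (-0.20)(-0.15) = 0.7300
  C_12 = −[(0.00)(0.80) − (-0.20)(-0.15)] = 0.0300
  C_13 = (0.00)(-0.15) − (0.95)(-0.15) = 0.1425
  C_21 = −[(-0.15)(0.80) − (-0.15)(-0.15)] = 0.1425
  C_22 = (0.55)(0.80) − (-0.15)(-0.15) = 0.4175
  C_23 = −[(0.55)(-0.15) − (-0.15)(-0.15)] = 0.1050
  C_31 = (-0.15)(-0.20) − (-0.15)(0.95) = 0.1725
  C_32 = −[(0.55)(-0.20) − (-0.15)(0.00)] = 0.1100
  C_33 = (0.55)(0.95) − (-0.15)(0.00) = 0.5225
det(I−A) = Σ_j (I−A)_1j·C_1j = (0.55)(0.7300) + (-0.15)(0.0300) + (-0.15)(0.1425) = 0.375625
adj(I−A) = Cᵀ =
  [ 0.7300   0.1425   0.1725]
  [ 0.0300   0.4175   0.1100]
  [ 0.1425   0.1050   0.5225]
(I − A)⁻¹ = adj(I−A) / det(I−A) ≈
  [   1.94343     0.37937     0.45923]
  [   0.07987     1.11148     0.29285]
  [   0.37937     0.27953     1.39101]
The output multiplier for sector j is the column-j sum of the Leontief inverse (I − A)⁻¹ = adj(I−A) / det(I−A).
Column 2 of adj(I−A): (0.1425, 0.4175, 0.1050); det(I−A) = 0.375625.
m_2 = (0.1425 + 0.4175 + 0.1050) / 0.375625 = 0.665 / 0.375625 ≈ 1.7704.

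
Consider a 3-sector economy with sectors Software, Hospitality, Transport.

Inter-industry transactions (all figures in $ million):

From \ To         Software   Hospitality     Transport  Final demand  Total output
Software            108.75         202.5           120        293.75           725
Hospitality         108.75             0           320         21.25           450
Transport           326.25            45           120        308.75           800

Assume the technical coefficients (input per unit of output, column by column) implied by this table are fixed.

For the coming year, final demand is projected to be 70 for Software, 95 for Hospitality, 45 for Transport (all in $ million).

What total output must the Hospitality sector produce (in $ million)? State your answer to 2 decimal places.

Technical coefficients a_ij = z_ij / X_j:
  a_SS = 108.75/725 = 0.15, a_HS = 108.75/725 = 0.15, a_TS = 326.25/725 = 0.45
  a_SH = 202.5/450 = 0.45, a_HH = 0/450 = 0.00, a_TH = 45/450 = 0.10
  a_ST = 120/800 = 0.15, a_HT = 320/800 = 0.40, a_TT = 120/800 = 0.15
I − A =
  [   0.85    -0.45    -0.15]
  [  -0.15     1.00    -0.40]
  [  -0.45    -0.10     0.85]
Cofactors of I−A, C_ij = (−1)^(i+j)·(minor ij) (rows/columns in the sector order above):
  C_11 = (1.00)(0.85) − (-0.40)(-0.10) = 0.8100
  C_12 = −[(-0.15)(0.85) − (-0.40)(-0.45)] = 0.3075
  C_13 = (-0.15)(-0.10) − (1.00)(-0.45) = 0.4650
  C_21 = −[(-0.45)(0.85) − (-0.15)(-0.10)] = 0.3975
  C_22 = (0.85)(0.85) − (-0.15)(-0.45) = 0.6550
  C_23 = −[(0.85)(-0.10) − (-0.45)(-0.45)] = 0.2875
  C_31 = (-0.45)(-0.40) − (-0.15)(1.00) = 0.3300
  C_32 = −[(0.85)(-0.40) − (-0.15)(-0.15)] = 0.3625
  C_33 = (0.85)(1.00) − (-0.45)(-0.15) = 0.7825
det(I−A) = Σ_j (I−A)_1j·C_1j = (0.85)(0.8100) + (-0.45)(0.3075) + (-0.15)(0.4650) = 0.480375
adj(I−A) = Cᵀ =
  [ 0.8100   0.3975   0.3300]
  [ 0.3075   0.6550   0.3625]
  [ 0.4650   0.2875   0.7825]
(I − A)⁻¹ = adj(I−A) / det(I−A) ≈
  [   1.6862     0.8275     0.6870]
  [   0.6401     1.3635     0.7546]
  [   0.9680     0.5985     1.6289]
x = (I − A)⁻¹ d = adj(I−A)·d / det(I−A), with det(I−A) = 0.480375:
  x_S = (0.8100·70 + 0.3975·95 + 0.3300·45) / 0.480375 = 109.3125 / 0.480375 ≈ 227.56
  x_H = (0.3075·70 + 0.6550·95 + 0.3625·45) / 0.480375 = 100.0625 / 0.480375 ≈ 208.30
  x_T = (0.4650·70 + 0.2875·95 + 0.7825·45) / 0.480375 = 95.075 / 0.480375 ≈ 197.92

x_H = 208.30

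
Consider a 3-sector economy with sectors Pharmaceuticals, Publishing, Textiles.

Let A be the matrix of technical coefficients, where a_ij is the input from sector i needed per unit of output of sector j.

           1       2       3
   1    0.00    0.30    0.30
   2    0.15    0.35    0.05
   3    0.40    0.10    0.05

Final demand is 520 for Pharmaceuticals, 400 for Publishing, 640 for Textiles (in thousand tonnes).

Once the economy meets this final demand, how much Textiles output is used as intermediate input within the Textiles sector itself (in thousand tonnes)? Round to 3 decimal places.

z_33 = 64.229

I − A =
  [   1.00    -0.30    -0.30]
  [  -0.15     0.65    -0.05]
  [  -0.40    -0.10     0.95]
Cofactors of I−A, C_ij = (−1)^(i+j)·(minor ij) (rows/columns in the sector order above):
  C_11 = (0.65)(0.95) − (-0.05)(-0.10) = 0.6125
  C_12 = −[(-0.15)(0.95) − (-0.05)(-0.40)] = 0.1625
  C_13 = (-0.15)(-0.10) − (0.65)(-0.40) = 0.2750
  C_21 = −[(-0.30)(0.95) − (-0.30)(-0.10)] = 0.3150
  C_22 = (1.00)(0.95) − (-0.30)(-0.40) = 0.8300
  C_23 = −[(1.00)(-0.10) − (-0.30)(-0.40)] = 0.2200
  C_31 = (-0.30)(-0.05) − (-0.30)(0.65) = 0.2100
  C_32 = −[(1.00)(-0.05) − (-0.30)(-0.15)] = 0.0950
  C_33 = (1.00)(0.65) − (-0.30)(-0.15) = 0.6050
det(I−A) = Σ_j (I−A)_1j·C_1j = (1.00)(0.6125) + (-0.30)(0.1625) + (-0.30)(0.2750) = 0.48125
adj(I−A) = Cᵀ =
  [ 0.6125   0.3150   0.2100]
  [ 0.1625   0.8300   0.0950]
  [ 0.2750   0.2200   0.6050]
(I − A)⁻¹ = adj(I−A) / det(I−A) ≈
  [   1.2727     0.6545     0.4364]
  [   0.3377     1.7247     0.1974]
  [   0.5714     0.4571     1.2571]
First solve x = (I − A)⁻¹ d = adj(I−A)·d / det(I−A); in particular x_3 = (0.2750·520 + 0.2200·400 + 0.6050·640) / 0.48125 = 618.20 / 0.48125 ≈ 1284.57143.
Intermediate flow from 3 to 3: z_33 = a_33 · x_3 = 0.05 × 618.20 / 0.48125 = 30.91 / 0.48125 ≈ 64.229.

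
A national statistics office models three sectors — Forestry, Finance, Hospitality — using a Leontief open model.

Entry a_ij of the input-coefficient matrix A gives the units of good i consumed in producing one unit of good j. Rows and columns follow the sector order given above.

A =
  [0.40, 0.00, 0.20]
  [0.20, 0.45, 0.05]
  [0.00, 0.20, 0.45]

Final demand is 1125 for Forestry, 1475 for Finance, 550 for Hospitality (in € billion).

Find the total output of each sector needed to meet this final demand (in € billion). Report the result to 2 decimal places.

x_1 = 2677.99, x_2 = 3874.63, x_3 = 2408.96

I − A =
  [   0.60     0.00    -0.20]
  [  -0.20     0.55    -0.05]
  [   0.00    -0.20     0.55]
Cofactors of I−A, C_ij = (−1)^(i+j)·(minor ij) (rows/columns in the sector order above):
  C_11 = (0.55)(0.55) − (-0.05)(-0.20) = 0.2925
  C_12 = −[(-0.20)(0.55) − (-0.05)(0.00)] = 0.1100
  C_13 = (-0.20)(-0.20) − (0.55)(0.00) = 0.0400
  C_21 = −[(0.00)(0.55) − (-0.20)(-0.20)] = 0.0400
  C_22 = (0.60)(0.55) − (-0.20)(0.00) = 0.3300
  C_23 = −[(0.60)(-0.20) − (0.00)(0.00)] = 0.1200
  C_31 = (0.00)(-0.05) − (-0.20)(0.55) = 0.1100
  C_32 = −[(0.60)(-0.05) − (-0.20)(-0.20)] = 0.0700
  C_33 = (0.60)(0.55) − (0.00)(-0.20) = 0.3300
det(I−A) = Σ_j (I−A)_1j·C_1j = (0.60)(0.2925) + (0.00)(0.1100) + (-0.20)(0.0400) = 0.1675
adj(I−A) = Cᵀ =
  [ 0.2925   0.0400   0.1100]
  [ 0.1100   0.3300   0.0700]
  [ 0.0400   0.1200   0.3300]
(I − A)⁻¹ = adj(I−A) / det(I−A) ≈
  [   1.7463     0.2388     0.6567]
  [   0.6567     1.9701     0.4179]
  [   0.2388     0.7164     1.9701]
x = (I − A)⁻¹ d = adj(I−A)·d / det(I−A), with det(I−A) = 0.1675:
  x_1 = (0.2925·1125 + 0.0400·1475 + 0.1100·550) / 0.1675 = 448.5625 / 0.1675 ≈ 2677.99
  x_2 = (0.1100·1125 + 0.3300·1475 + 0.0700·550) / 0.1675 = 649.00 / 0.1675 ≈ 3874.63
  x_3 = (0.0400·1125 + 0.1200·1475 + 0.3300·550) / 0.1675 = 403.50 / 0.1675 ≈ 2408.96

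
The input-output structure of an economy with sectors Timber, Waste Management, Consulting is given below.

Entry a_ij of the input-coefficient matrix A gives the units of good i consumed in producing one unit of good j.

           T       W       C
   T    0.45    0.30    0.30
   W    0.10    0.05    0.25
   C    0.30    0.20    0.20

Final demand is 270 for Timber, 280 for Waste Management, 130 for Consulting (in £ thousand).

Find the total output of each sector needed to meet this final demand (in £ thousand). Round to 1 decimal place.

x_T = 1277.2, x_W = 640.1, x_C = 801.5

I − A =
  [   0.55    -0.30    -0.30]
  [  -0.10     0.95    -0.25]
  [  -0.30    -0.20     0.80]
Cofactors of I−A, C_ij = (−1)^(i+j)·(minor ij) (rows/columns in the sector order above):
  C_11 = (0.95)(0.80) − (-0.25)(-0.20) = 0.7100
  C_12 = −[(-0.10)(0.80) − (-0.25)(-0.30)] = 0.1550
  C_13 = (-0.10)(-0.20) − (0.95)(-0.30) = 0.3050
  C_21 = −[(-0.30)(0.80) − (-0.30)(-0.20)] = 0.3000
  C_22 = (0.55)(0.80) − (-0.30)(-0.30) = 0.3500
  C_23 = −[(0.55)(-0.20) − (-0.30)(-0.30)] = 0.2000
  C_31 = (-0.30)(-0.25) − (-0.30)(0.95) = 0.3600
  C_32 = −[(0.55)(-0.25) − (-0.30)(-0.10)] = 0.1675
  C_33 = (0.55)(0.95) − (-0.30)(-0.10) = 0.4925
det(I−A) = Σ_j (I−A)_1j·C_1j = (0.55)(0.7100) + (-0.30)(0.1550) + (-0.30)(0.3050) = 0.2525
adj(I−A) = Cᵀ =
  [ 0.7100   0.3000   0.3600]
  [ 0.1550   0.3500   0.1675]
  [ 0.3050   0.2000   0.4925]
(I − A)⁻¹ = adj(I−A) / det(I−A) ≈
  [   2.8119     1.1881     1.4257]
  [   0.6139     1.3861     0.6634]
  [   1.2079     0.7921     1.9505]
x = (I − A)⁻¹ d = adj(I−A)·d / det(I−A), with det(I−A) = 0.2525:
  x_T = (0.7100·270 + 0.3000·280 + 0.3600·130) / 0.2525 = 322.50 / 0.2525 ≈ 1277.2
  x_W = (0.1550·270 + 0.3500·280 + 0.1675·130) / 0.2525 = 161.625 / 0.2525 ≈ 640.1
  x_C = (0.3050·270 + 0.2000·280 + 0.4925·130) / 0.2525 = 202.375 / 0.2525 ≈ 801.5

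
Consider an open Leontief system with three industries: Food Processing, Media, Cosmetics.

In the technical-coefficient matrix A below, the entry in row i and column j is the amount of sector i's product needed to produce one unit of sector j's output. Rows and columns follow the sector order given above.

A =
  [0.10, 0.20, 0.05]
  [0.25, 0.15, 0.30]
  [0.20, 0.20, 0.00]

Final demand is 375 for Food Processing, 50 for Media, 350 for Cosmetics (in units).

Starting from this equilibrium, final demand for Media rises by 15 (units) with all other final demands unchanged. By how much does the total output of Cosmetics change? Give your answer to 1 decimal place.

Δx_C = 5.2

I − A =
  [   0.90    -0.20    -0.05]
  [  -0.25     0.85    -0.30]
  [  -0.20    -0.20     1.00]
Cofactors of I−A, C_ij = (−1)^(i+j)·(minor ij) (rows/columns in the sector order above):
  C_11 = (0.85)(1.00) − (-0.30)(-0.20) = 0.7900
  C_12 = −[(-0.25)(1.00) − (-0.30)(-0.20)] = 0.3100
  C_13 = (-0.25)(-0.20) − (0.85)(-0.20) = 0.2200
  C_21 = −[(-0.20)(1.00) − (-0.05)(-0.20)] = 0.2100
  C_22 = (0.90)(1.00) − (-0.05)(-0.20) = 0.8900
  C_23 = −[(0.90)(-0.20) − (-0.20)(-0.20)] = 0.2200
  C_31 = (-0.20)(-0.30) − (-0.05)(0.85) = 0.1025
  C_32 = −[(0.90)(-0.30) − (-0.05)(-0.25)] = 0.2825
  C_33 = (0.90)(0.85) − (-0.20)(-0.25) = 0.7150
det(I−A) = Σ_j (I−A)_1j·C_1j = (0.90)(0.7900) + (-0.20)(0.3100) + (-0.05)(0.2200) = 0.6380
adj(I−A) = Cᵀ =
  [ 0.7900   0.2100   0.1025]
  [ 0.3100   0.8900   0.2825]
  [ 0.2200   0.2200   0.7150]
(I − A)⁻¹ = adj(I−A) / det(I−A) ≈
  [   1.2382     0.3292     0.1607]
  [   0.4859     1.3950     0.4428]
  [   0.3448     0.3448     1.1207]
Δx = (I − A)⁻¹ Δd with Δd having +15 in the Media component and 0 elsewhere.
So Δx_C = L_CM · (+15), where L_CM = adj(I−A)_CM / det(I−A) = 0.2200 / 0.6380.
Δx_C = 0.2200 × (+15) / 0.6380 = 3.30 / 0.6380 ≈ 5.2.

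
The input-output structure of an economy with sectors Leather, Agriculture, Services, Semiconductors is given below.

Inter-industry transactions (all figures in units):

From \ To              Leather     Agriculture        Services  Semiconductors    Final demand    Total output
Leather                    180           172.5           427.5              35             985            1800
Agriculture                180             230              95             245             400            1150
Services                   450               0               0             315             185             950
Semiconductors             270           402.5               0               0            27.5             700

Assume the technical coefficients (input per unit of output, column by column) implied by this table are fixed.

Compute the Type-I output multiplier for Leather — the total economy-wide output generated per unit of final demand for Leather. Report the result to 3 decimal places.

Technical coefficients a_ij = z_ij / X_j:
  a_11 = 180/1800 = 0.10, a_21 = 180/1800 = 0.10, a_31 = 450/1800 = 0.25, a_41 = 270/1800 = 0.15
  a_12 = 172.5/1150 = 0.15, a_22 = 230/1150 = 0.20, a_32 = 0/1150 = 0.00, a_42 = 402.5/1150 = 0.35
  a_13 = 427.5/950 = 0.45, a_23 = 95/950 = 0.10, a_33 = 0/950 = 0.00, a_43 = 0/950 = 0.00
  a_14 = 35/700 = 0.05, a_24 = 245/700 = 0.35, a_34 = 315/700 = 0.45, a_44 = 0/700 = 0.00
I − A =
  [   0.90    -0.15    -0.45    -0.05]
  [  -0.10     0.80    -0.10    -0.35]
  [  -0.25     0.00     1.00    -0.45]
  [  -0.15    -0.35     0.00     1.00]
Compute the cofactors C_ij = (−1)^(i+j)·(3×3 minor ij) of I−A; the adjugate is their transpose:
adj(I−A) = Cᵀ =
  [ 0.661750   0.238375   0.321625   0.261250]
  [ 0.184250   0.749625   0.157875   0.342625]
  [ 0.239125   0.193750   0.579125   0.340375]
  [ 0.163750   0.298125   0.103500   0.611250]
det(I−A) = Σ_j (I−A)_1j·C_1j = (0.90)(0.661750) + (-0.15)(0.184250) + (-0.45)(0.239125) + (-0.05)(0.163750) = 0.45214375
(I − A)⁻¹ = adj(I−A) / det(I−A) ≈
  [   1.4636     0.5272     0.7113     0.5778]
  [   0.4075     1.6579     0.3492     0.7578]
  [   0.5289     0.4285     1.2808     0.7528]
  [   0.3622     0.6594     0.2289     1.3519]
The output multiplier for sector j is the column-j sum of the Leontief inverse (I − A)⁻¹ = adj(I−A) / det(I−A).
Column 1 of adj(I−A): (0.661750, 0.184250, 0.239125, 0.163750); det(I−A) = 0.45214375.
m_1 = (0.661750 + 0.184250 + 0.239125 + 0.163750) / 0.45214375 = 1.248875 / 0.45214375 ≈ 2.762.

m_1 = 2.762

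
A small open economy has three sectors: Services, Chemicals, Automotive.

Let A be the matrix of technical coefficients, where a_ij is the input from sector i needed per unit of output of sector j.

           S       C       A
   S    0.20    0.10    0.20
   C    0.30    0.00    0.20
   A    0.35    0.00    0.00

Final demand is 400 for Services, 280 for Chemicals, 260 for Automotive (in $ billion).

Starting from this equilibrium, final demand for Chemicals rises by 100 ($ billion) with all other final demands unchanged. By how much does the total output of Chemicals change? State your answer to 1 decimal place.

Δx_C = 105.3

I − A =
  [   0.80    -0.10    -0.20]
  [  -0.30     1.00    -0.20]
  [  -0.35     0.00     1.00]
Cofactors of I−A, C_ij = (−1)^(i+j)·(minor ij) (rows/columns in the sector order above):
  C_11 = (1.00)(1.00) − (-0.20)(0.00) = 1.0000
  C_12 = −[(-0.30)(1.00) − (-0.20)(-0.35)] = 0.3700
  C_13 = (-0.30)(0.00) − (1.00)(-0.35) = 0.3500
  C_21 = −[(-0.10)(1.00) − (-0.20)(0.00)] = 0.1000
  C_22 = (0.80)(1.00) − (-0.20)(-0.35) = 0.7300
  C_23 = −[(0.80)(0.00) − (-0.10)(-0.35)] = 0.0350
  C_31 = (-0.10)(-0.20) − (-0.20)(1.00) = 0.2200
  C_32 = −[(0.80)(-0.20) − (-0.20)(-0.30)] = 0.2200
  C_33 = (0.80)(1.00) − (-0.10)(-0.30) = 0.7700
det(I−A) = Σ_j (I−A)_1j·C_1j = (0.80)(1.0000) + (-0.10)(0.3700) + (-0.20)(0.3500) = 0.6930
adj(I−A) = Cᵀ =
  [ 1.0000   0.1000   0.2200]
  [ 0.3700   0.7300   0.2200]
  [ 0.3500   0.0350   0.7700]
(I − A)⁻¹ = adj(I−A) / det(I−A) ≈
  [   1.4430     0.1443     0.3175]
  [   0.5339     1.0534     0.3175]
  [   0.5051     0.0505     1.1111]
Δx = (I − A)⁻¹ Δd with Δd having +100 in the Chemicals component and 0 elsewhere.
So Δx_C = L_CC · (+100), where L_CC = adj(I−A)_CC / det(I−A) = 0.7300 / 0.6930.
Δx_C = 0.7300 × (+100) / 0.6930 = 73.00 / 0.6930 ≈ 105.3.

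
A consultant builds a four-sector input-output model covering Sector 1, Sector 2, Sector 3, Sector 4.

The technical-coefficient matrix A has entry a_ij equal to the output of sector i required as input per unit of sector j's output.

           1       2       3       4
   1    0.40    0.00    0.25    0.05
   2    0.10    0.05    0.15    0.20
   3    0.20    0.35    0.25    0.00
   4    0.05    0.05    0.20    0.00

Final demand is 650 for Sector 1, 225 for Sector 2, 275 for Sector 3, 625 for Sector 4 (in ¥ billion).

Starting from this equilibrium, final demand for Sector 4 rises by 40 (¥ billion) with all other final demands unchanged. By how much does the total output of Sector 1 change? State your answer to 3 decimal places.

Δx_1 = 6.267

I − A =
  [   0.60     0.00    -0.25    -0.05]
  [  -0.10     0.95    -0.15    -0.20]
  [  -0.20    -0.35     0.75     0.00]
  [  -0.05    -0.05    -0.20     1.00]
Compute the cofactors C_ij = (−1)^(i+j)·(3×3 minor ij) of I−A; the adjugate is their transpose:
adj(I−A) = Cᵀ =
  [ 0.638500   0.092875   0.244875   0.050500]
  [ 0.120500   0.396125   0.142125   0.085250]
  [ 0.226500   0.209625   0.561375   0.053250]
  [ 0.083250   0.066375   0.131625   0.339750]
det(I−A) = Σ_j (I−A)_1j·C_1j = (0.60)(0.638500) + (0.00)(0.120500) + (-0.25)(0.226500) + (-0.05)(0.083250) = 0.3223125
(I − A)⁻¹ = adj(I−A) / det(I−A) ≈
  [   1.9810     0.2882     0.7597     0.1567]
  [   0.3739     1.2290     0.4410     0.2645]
  [   0.7027     0.6504     1.7417     0.1652]
  [   0.2583     0.2059     0.4084     1.0541]
Δx = (I − A)⁻¹ Δd with Δd having +40 in the Sector 4 component and 0 elsewhere.
So Δx_1 = L_14 · (+40), where L_14 = adj(I−A)_14 / det(I−A) = 0.050500 / 0.3223125.
Δx_1 = 0.050500 × (+40) / 0.3223125 = 2.02 / 0.3223125 ≈ 6.267.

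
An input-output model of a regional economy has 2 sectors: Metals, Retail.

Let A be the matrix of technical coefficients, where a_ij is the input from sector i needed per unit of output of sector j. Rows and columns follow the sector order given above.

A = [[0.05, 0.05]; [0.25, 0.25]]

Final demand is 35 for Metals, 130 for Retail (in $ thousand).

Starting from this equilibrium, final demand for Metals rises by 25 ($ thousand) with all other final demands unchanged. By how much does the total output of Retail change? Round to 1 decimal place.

Δx_R = 8.9

I − A =
  [   0.95    -0.05]
  [  -0.25     0.75]
det(I−A) = (0.95)(0.75) − (-0.05)(-0.25) = 0.7000
adj(I−A) = [[0.75, 0.05], [0.25, 0.95]]
(I − A)⁻¹ = adj(I−A) / det(I−A) ≈
  [   1.0714     0.0714]
  [   0.3571     1.3571]
Δx = (I − A)⁻¹ Δd with Δd having +25 in the Metals component and 0 elsewhere.
So Δx_R = L_RM · (+25), where L_RM = adj(I−A)_RM / det(I−A) = 0.25 / 0.7000.
Δx_R = 0.25 × (+25) / 0.7000 = 6.25 / 0.7000 ≈ 8.9.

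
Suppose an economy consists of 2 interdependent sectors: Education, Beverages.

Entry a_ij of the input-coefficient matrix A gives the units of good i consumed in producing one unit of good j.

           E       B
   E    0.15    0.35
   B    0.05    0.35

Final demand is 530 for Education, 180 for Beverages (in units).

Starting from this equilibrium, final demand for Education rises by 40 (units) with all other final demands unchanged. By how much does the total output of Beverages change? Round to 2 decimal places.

I − A =
  [   0.85    -0.35]
  [  -0.05     0.65]
det(I−A) = (0.85)(0.65) − (-0.35)(-0.05) = 0.5350
adj(I−A) = [[0.65, 0.35], [0.05, 0.85]]
(I − A)⁻¹ = adj(I−A) / det(I−A) ≈
  [   1.2150     0.6542]
  [   0.0935     1.5888]
Δx = (I − A)⁻¹ Δd with Δd having +40 in the Education component and 0 elsewhere.
So Δx_B = L_BE · (+40), where L_BE = adj(I−A)_BE / det(I−A) = 0.05 / 0.5350.
Δx_B = 0.05 × (+40) / 0.5350 = 2.00 / 0.5350 ≈ 3.74.

Δx_B = 3.74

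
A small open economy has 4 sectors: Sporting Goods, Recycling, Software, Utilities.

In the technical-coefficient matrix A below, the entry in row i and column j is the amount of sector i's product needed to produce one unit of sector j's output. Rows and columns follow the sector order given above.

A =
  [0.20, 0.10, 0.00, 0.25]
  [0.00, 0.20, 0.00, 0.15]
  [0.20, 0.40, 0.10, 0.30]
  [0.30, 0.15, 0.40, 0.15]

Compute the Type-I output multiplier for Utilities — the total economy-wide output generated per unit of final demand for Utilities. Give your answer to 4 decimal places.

I − A =
  [   0.80    -0.10     0.00    -0.25]
  [   0.00     0.80     0.00    -0.15]
  [  -0.20    -0.40     0.90    -0.30]
  [  -0.30    -0.15    -0.40     0.85]
Compute the cofactors C_ij = (−1)^(i+j)·(3×3 minor ij) of I−A; the adjugate is their transpose:
adj(I−A) = Cᵀ =
  [ 0.47175   0.13825   0.08600   0.19350]
  [ 0.05250   0.42850   0.04800   0.10800]
  [ 0.22150   0.31150   0.46150   0.28300]
  [ 0.28000   0.27100   0.25600   0.57600]
det(I−A) = Σ_j (I−A)_1j·C_1j = (0.80)(0.47175) + (-0.10)(0.05250) + (0.00)(0.22150) + (-0.25)(0.28000) = 0.30215
(I − A)⁻¹ = adj(I−A) / det(I−A) ≈
  [   1.56131     0.45755     0.28463     0.64041]
  [   0.17375     1.41817     0.15886     0.35744]
  [   0.73308     1.03094     1.52739     0.93662]
  [   0.92669     0.89691     0.84726     1.90634]
The output multiplier for sector j is the column-j sum of the Leontief inverse (I − A)⁻¹ = adj(I−A) / det(I−A).
Column 4 of adj(I−A): (0.19350, 0.10800, 0.28300, 0.57600); det(I−A) = 0.30215.
m_4 = (0.19350 + 0.10800 + 0.28300 + 0.57600) / 0.30215 = 1.1605 / 0.30215 ≈ 3.8408.

m_4 = 3.8408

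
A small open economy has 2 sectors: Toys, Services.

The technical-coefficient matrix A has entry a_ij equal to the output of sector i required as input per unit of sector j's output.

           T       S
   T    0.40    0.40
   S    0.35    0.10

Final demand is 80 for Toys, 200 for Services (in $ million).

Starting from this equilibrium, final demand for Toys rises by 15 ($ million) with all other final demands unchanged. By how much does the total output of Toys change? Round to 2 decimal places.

I − A =
  [   0.60    -0.40]
  [  -0.35     0.90]
det(I−A) = (0.60)(0.90) − (-0.40)(-0.35) = 0.4000
adj(I−A) = [[0.90, 0.40], [0.35, 0.60]]
(I − A)⁻¹ = adj(I−A) / det(I−A) ≈
  [   2.2500     1.0000]
  [   0.8750     1.5000]
Δx = (I − A)⁻¹ Δd with Δd having +15 in the Toys component and 0 elsewhere.
So Δx_T = L_TT · (+15), where L_TT = adj(I−A)_TT / det(I−A) = 0.90 / 0.4000.
Δx_T = 0.90 × (+15) / 0.4000 = 13.50 / 0.4000 = 33.75.

Δx_T = 33.75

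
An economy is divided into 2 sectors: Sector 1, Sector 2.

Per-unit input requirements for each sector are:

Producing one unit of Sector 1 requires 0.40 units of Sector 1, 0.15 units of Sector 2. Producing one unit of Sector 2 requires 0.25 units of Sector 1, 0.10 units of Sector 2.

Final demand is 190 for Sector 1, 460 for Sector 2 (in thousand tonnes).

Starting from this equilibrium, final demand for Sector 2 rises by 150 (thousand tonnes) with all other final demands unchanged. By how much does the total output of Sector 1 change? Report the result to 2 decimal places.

I − A =
  [   0.60    -0.25]
  [  -0.15     0.90]
det(I−A) = (0.60)(0.90) − (-0.25)(-0.15) = 0.5025
adj(I−A) = [[0.90, 0.25], [0.15, 0.60]]
(I − A)⁻¹ = adj(I−A) / det(I−A) ≈
  [   1.7910     0.4975]
  [   0.2985     1.1940]
Δx = (I − A)⁻¹ Δd with Δd having +150 in the Sector 2 component and 0 elsewhere.
So Δx_1 = L_12 · (+150), where L_12 = adj(I−A)_12 / det(I−A) = 0.25 / 0.5025.
Δx_1 = 0.25 × (+150) / 0.5025 = 37.50 / 0.5025 ≈ 74.63.

Δx_1 = 74.63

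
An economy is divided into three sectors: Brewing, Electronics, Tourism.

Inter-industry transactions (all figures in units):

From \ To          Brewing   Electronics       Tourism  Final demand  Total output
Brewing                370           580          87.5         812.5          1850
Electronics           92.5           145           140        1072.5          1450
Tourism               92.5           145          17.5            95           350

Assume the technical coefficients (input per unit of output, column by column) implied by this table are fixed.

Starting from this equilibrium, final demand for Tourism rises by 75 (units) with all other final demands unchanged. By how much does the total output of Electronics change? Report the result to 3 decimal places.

Δx_2 = 40.714

Technical coefficients a_ij = z_ij / X_j:
  a_11 = 370/1850 = 0.20, a_21 = 92.5/1850 = 0.05, a_31 = 92.5/1850 = 0.05
  a_12 = 580/1450 = 0.40, a_22 = 145/1450 = 0.10, a_32 = 145/1450 = 0.10
  a_13 = 87.5/350 = 0.25, a_23 = 140/350 = 0.40, a_33 = 17.5/350 = 0.05
I − A =
  [   0.80    -0.40    -0.25]
  [  -0.05     0.90    -0.40]
  [  -0.05    -0.10     0.95]
Cofactors of I−A, C_ij = (−1)^(i+j)·(minor ij) (rows/columns in the sector order above):
  C_11 = (0.90)(0.95) − (-0.40)(-0.10) = 0.8150
  C_12 = −[(-0.05)(0.95) − (-0.40)(-0.05)] = 0.0675
  C_13 = (-0.05)(-0.10) − (0.90)(-0.05) = 0.0500
  C_21 = −[(-0.40)(0.95) − (-0.25)(-0.10)] = 0.4050
  C_22 = (0.80)(0.95) − (-0.25)(-0.05) = 0.7475
  C_23 = −[(0.80)(-0.10) − (-0.40)(-0.05)] = 0.1000
  C_31 = (-0.40)(-0.40) − (-0.25)(0.90) = 0.3850
  C_32 = −[(0.80)(-0.40) − (-0.25)(-0.05)] = 0.3325
  C_33 = (0.80)(0.90) − (-0.40)(-0.05) = 0.7000
det(I−A) = Σ_j (I−A)_1j·C_1j = (0.80)(0.8150) + (-0.40)(0.0675) + (-0.25)(0.0500) = 0.6125
adj(I−A) = Cᵀ =
  [ 0.8150   0.4050   0.3850]
  [ 0.0675   0.7475   0.3325]
  [ 0.0500   0.1000   0.7000]
(I − A)⁻¹ = adj(I−A) / det(I−A) ≈
  [   1.3306     0.6612     0.6286]
  [   0.1102     1.2204     0.5429]
  [   0.0816     0.1633     1.1429]
Δx = (I − A)⁻¹ Δd with Δd having +75 in the Tourism component and 0 elsewhere.
So Δx_2 = L_23 · (+75), where L_23 = adj(I−A)_23 / det(I−A) = 0.3325 / 0.6125.
Δx_2 = 0.3325 × (+75) / 0.6125 = 24.9375 / 0.6125 ≈ 40.714.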